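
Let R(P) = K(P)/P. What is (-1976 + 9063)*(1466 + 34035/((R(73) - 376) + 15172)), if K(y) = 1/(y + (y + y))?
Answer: 2461436378718341/236543653 ≈ 1.0406e+7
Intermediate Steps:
K(y) = 1/(3*y) (K(y) = 1/(y + 2*y) = 1/(3*y))
R(P) = 1/(3*P**2) (R(P) = (1/(3*P))/P = 1/(3*P**2))
(-1976 + 9063)*(1466 + 34035/((R(73) - 376) + 15172)) = (-1976 + 9063)*(1466 + 34035/(((1/3)/73**2 - 376) + 15172)) = 7087*(1466 + 34035/(((1/3)*(1/5329) - 376) + 15172)) = 7087*(1466 + 34035/((1/15987 - 376) + 15172)) = 7087*(1466 + 34035/(-6011111/15987 + 15172)) = 7087*(1466 + 34035/(236543653/15987)) = 7087*(1466 + 34035*(15987/236543653)) = 7087*(1466 + 544117545/236543653) = 7087*(347317112843/236543653) = 2461436378718341/236543653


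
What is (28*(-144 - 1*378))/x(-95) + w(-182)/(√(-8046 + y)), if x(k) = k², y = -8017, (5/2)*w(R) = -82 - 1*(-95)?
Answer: -14616/9025 - 26*I*√16063/80315 ≈ -1.6195 - 0.041029*I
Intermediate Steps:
w(R) = 26/5 (w(R) = 2*(-82 - 1*(-95))/5 = 2*(-82 + 95)/5 = (⅖)*13 = 26/5)
(28*(-144 - 1*378))/x(-95) + w(-182)/(√(-8046 + y)) = (28*(-144 - 1*378))/((-95)²) + 26/(5*(√(-8046 - 8017))) = (28*(-144 - 378))/9025 + 26/(5*(√(-16063))) = (28*(-522))*(1/9025) + 26/(5*((I*√16063))) = -14616*1/9025 + 26*(-I*√16063/16063)/5 = -14616/9025 - 26*I*√16063/80315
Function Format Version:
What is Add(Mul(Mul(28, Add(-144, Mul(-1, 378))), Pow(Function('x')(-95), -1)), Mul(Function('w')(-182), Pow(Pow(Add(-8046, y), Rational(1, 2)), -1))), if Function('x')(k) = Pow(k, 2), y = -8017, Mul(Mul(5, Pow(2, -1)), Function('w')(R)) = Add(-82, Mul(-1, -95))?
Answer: Add(Rational(-14616, 9025), Mul(Rational(-26, 80315), I, Pow(16063, Rational(1, 2)))) ≈ Add(-1.6195, Mul(-0.041029, I))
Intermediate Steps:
Function('w')(R) = Rational(26, 5) (Function('w')(R) = Mul(Rational(2, 5), Add(-82, Mul(-1, -95))) = Mul(Rational(2, 5), Add(-82, 95)) = Mul(Rational(2, 5), 13) = Rational(26, 5))
Add(Mul(Mul(28, Add(-144, Mul(-1, 378))), Pow(Function('x')(-95), -1)), Mul(Function('w')(-182), Pow(Pow(Add(-8046, y), Rational(1, 2)), -1))) = Add(Mul(Mul(28, Add(-144, Mul(-1, 378))), Pow(Pow(-95, 2), -1)), Mul(Rational(26, 5), Pow(Pow(Add(-8046, -8017), Rational(1, 2)), -1))) = Add(Mul(Mul(28, Add(-144, -378)), Pow(9025, -1)), Mul(Rational(26, 5), Pow(Pow(-16063, Rational(1, 2)), -1))) = Add(Mul(Mul(28, -522), Rational(1, 9025)), Mul(Rational(26, 5), Pow(Mul(I, Pow(16063, Rational(1, 2))), -1))) = Add(Mul(-14616, Rational(1, 9025)), Mul(Rational(26, 5), Mul(Rational(-1, 16063), I, Pow(16063, Rational(1, 2))))) = Add(Rational(-14616, 9025), Mul(Rational(-26, 80315), I, Pow(16063, Rational(1, 2))))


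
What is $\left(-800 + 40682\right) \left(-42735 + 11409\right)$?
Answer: $-1249343532$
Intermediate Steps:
$\left(-800 + 40682\right) \left(-42735 + 11409\right) = 39882 \left(-31326\right) = -1249343532$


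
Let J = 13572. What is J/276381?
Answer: 1508/30709 ≈ 0.049106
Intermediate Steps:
J/276381 = 13572/276381 = 13572*(1/276381) = 1508/30709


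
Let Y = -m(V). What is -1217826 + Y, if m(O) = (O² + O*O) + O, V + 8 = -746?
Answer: -2354104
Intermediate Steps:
V = -754 (V = -8 - 746 = -754)
m(O) = O + 2*O² (m(O) = (O² + O²) + O = 2*O² + O = O + 2*O²)
Y = -1136278 (Y = -(-754)*(1 + 2*(-754)) = -(-754)*(1 - 1508) = -(-754)*(-1507) = -1*1136278 = -1136278)
-1217826 + Y = -1217826 - 1136278 = -2354104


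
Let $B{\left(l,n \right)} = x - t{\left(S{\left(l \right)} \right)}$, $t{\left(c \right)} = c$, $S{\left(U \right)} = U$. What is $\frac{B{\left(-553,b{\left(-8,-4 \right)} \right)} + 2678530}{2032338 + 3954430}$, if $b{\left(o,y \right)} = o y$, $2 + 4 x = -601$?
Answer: $\frac{10715729}{23947072} \approx 0.44748$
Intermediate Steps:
$x = - \frac{603}{4}$ ($x = - \frac{1}{2} + \frac{1}{4} \left(-601\right) = - \frac{1}{2} - \frac{601}{4} = - \frac{603}{4} \approx -150.75$)
$B{\left(l,n \right)} = - \frac{603}{4} - l$
$\frac{B{\left(-553,b{\left(-8,-4 \right)} \right)} + 2678530}{2032338 + 3954430} = \frac{\left(- \frac{603}{4} - -553\right) + 2678530}{2032338 + 3954430} = \frac{\left(- \frac{603}{4} + 553\right) + 2678530}{5986768} = \left(\frac{1609}{4} + 2678530\right) \frac{1}{5986768} = \frac{10715729}{4} \cdot \frac{1}{5986768} = \frac{10715729}{23947072}$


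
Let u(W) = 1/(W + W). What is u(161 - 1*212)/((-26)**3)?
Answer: 1/1792752 ≈ 5.5780e-7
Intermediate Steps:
u(W) = 1/(2*W)
u(161 - 1*212)/((-26)**3) = (1/(2*(161 - 1*212)))/((-26)**3) = (1/(2*(161 - 212)))/(-17576) = ((1/2)/(-51))*(-1/17576) = ((1/2)*(-1/51))*(-1/17576) = -1/102*(-1/17576) = 1/1792752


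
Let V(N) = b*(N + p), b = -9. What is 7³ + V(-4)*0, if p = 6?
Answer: 343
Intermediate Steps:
V(N) = -54 - 9*N (V(N) = -9*(N + 6) = -9*(6 + N) = -54 - 9*N)
7³ + V(-4)*0 = 7³ + (-54 - 9*(-4))*0 = 343 + (-54 + 36)*0 = 343 - 18*0 = 343 + 0 = 343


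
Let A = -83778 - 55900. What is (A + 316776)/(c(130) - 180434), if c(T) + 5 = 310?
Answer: -177098/180129 ≈ -0.98317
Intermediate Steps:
A = -139678
c(T) = 305 (c(T) = -5 + 310 = 305)
(A + 316776)/(c(130) - 180434) = (-139678 + 316776)/(305 - 180434) = 177098/(-180129) = 177098*(-1/180129) = -177098/180129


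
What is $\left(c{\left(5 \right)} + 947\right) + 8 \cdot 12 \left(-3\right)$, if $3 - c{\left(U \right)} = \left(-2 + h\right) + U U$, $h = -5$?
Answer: $644$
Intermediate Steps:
$c{\left(U \right)} = 10 - U^{2}$ ($c{\left(U \right)} = 3 - \left(\left(-2 - 5\right) + U U\right) = 3 - \left(-7 + U^{2}\right) = 10 - U^{2}$)
$\left(c{\left(5 \right)} + 947\right) + 8 \cdot 12 \left(-3\right) = \left(\left(10 - 5^{2}\right) + 947\right) + 8 \cdot 12 \left(-3\right) = \left(\left(10 - 25\right) + 947\right) + 96 \left(-3\right) = \left(\left(10 - 25\right) + 947\right) - 288 = \left(-15 + 947\right) - 288 = 932 - 288 = 644$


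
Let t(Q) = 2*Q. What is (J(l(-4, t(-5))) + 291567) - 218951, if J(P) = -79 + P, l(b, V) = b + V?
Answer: 72523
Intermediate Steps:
l(b, V) = V + b
(J(l(-4, t(-5))) + 291567) - 218951 = ((-79 + (2*(-5) - 4)) + 291567) - 218951 = ((-79 + (-10 - 4)) + 291567) - 218951 = ((-79 - 14) + 291567) - 218951 = (-93 + 291567) - 218951 = 291474 - 218951 = 72523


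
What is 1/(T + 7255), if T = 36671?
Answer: 1/43926 ≈ 2.2766e-5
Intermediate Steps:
1/(T + 7255) = 1/(36671 + 7255) = 1/43926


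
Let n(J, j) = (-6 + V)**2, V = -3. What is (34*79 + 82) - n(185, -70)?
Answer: 2687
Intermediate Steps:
n(J, j) = 81 (n(J, j) = (-6 - 3)**2 = (-9)**2 = 81)
(34*79 + 82) - n(185, -70) = (34*79 + 82) - 1*81 = (2686 + 82) - 81 = 2768 - 81 = 2687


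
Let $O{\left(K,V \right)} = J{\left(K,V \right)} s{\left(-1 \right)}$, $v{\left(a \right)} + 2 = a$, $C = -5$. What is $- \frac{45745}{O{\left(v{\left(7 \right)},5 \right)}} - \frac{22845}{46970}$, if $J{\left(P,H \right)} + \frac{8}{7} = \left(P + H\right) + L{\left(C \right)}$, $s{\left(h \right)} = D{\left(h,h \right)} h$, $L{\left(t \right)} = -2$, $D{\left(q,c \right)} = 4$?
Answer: $\frac{1503611231}{901824} \approx 1667.3$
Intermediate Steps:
$v{\left(a \right)} = -2 + a$
$s{\left(h \right)} = 4 h$
$J{\left(P,H \right)} = - \frac{22}{7} + H + P$ ($J{\left(P,H \right)} = - \frac{8}{7} - \left(2 - H - P\right) = - \frac{8}{7} + \left(-2 + H + P\right) = - \frac{22}{7} + H + P$)
$O{\left(K,V \right)} = \frac{88}{7} - 4 K - 4 V$ ($O{\left(K,V \right)} = \left(- \frac{22}{7} + V + K\right) 4 \left(-1\right) = \left(- \frac{22}{7} + K + V\right) \left(-4\right) = \frac{88}{7} - 4 K - 4 V$)
$- \frac{45745}{O{\left(v{\left(7 \right)},5 \right)}} - \frac{22845}{46970} = - \frac{45745}{\frac{88}{7} - 4 \left(-2 + 7\right) - 20} - \frac{22845}{46970} = - \frac{45745}{\frac{88}{7} - 20 - 20} - \frac{4569}{9394} = - \frac{45745}{- \frac{192}{7}} - \frac{4569}{9394} = \left(-45745\right) \left(- \frac{7}{192}\right) - \frac{4569}{9394} = \frac{320215}{192} - \frac{4569}{9394} = \frac{1503611231}{901824}$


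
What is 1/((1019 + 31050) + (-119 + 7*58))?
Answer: 1/32356 ≈ 3.0906e-5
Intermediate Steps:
1/((1019 + 31050) + (-119 + 7*58)) = 1/(32069 + (-119 + 406)) = 1/(32069 + 287) = 1/32356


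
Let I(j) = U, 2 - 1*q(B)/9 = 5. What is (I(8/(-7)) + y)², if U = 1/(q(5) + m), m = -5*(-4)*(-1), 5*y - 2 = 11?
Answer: 367236/55225 ≈ 6.6498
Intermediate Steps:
y = 13/5 (y = ⅖ + (⅕)*11 = ⅖ + 11/5 = 13/5 ≈ 2.6000)
q(B) = -27 (q(B) = 18 - 9*5 = 18 - 45 = -27)
m = -20 (m = 20*(-1) = -20)
U = -1/47 (U = 1/(-27 - 20) = 1/(-47) = -1/47 ≈ -0.021277)
I(j) = -1/47
(I(8/(-7)) + y)² = (-1/47 + 13/5)² = (606/235)² = 367236/55225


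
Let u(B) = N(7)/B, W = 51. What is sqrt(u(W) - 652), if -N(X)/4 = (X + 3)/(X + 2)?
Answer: 2*I*sqrt(3816177)/153 ≈ 25.536*I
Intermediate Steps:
N(X) = -4*(3 + X)/(2 + X) (N(X) = -4*(X + 3)/(X + 2) = -4*(3 + X)/(2 + X))
u(B) = -40/(9*B) (u(B) = (4*(-3 - 1*7)/(2 + 7))/B = (4*(-3 - 7)/9)/B = (4*(1/9)*(-10))/B = -40/(9*B))
sqrt(u(W) - 652) = sqrt(-40/9/51 - 652) = sqrt(-40/9*1/51 - 652) = sqrt(-40/459 - 652) = sqrt(-299308/459) = 2*I*sqrt(3816177)/153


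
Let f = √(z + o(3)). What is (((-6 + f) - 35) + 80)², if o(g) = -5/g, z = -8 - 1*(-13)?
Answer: (117 + √30)²/9 ≈ 1666.7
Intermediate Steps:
z = 5 (z = -8 + 13 = 5)
f = √30/3 (f = √(5 - 5/3) = √(10/3) = √30/3 ≈ 1.8257)
(((-6 + f) - 35) + 80)² = (((-6 + √30/3) - 35) + 80)² = ((-41 + √30/3) + 80)² = (39 + √30/3)²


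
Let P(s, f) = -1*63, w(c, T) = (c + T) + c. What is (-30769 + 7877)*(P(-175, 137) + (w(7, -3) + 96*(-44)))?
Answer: 97886192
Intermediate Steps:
w(c, T) = T + 2*c (w(c, T) = (T + c) + c = T + 2*c)
P(s, f) = -63
(-30769 + 7877)*(P(-175, 137) + (w(7, -3) + 96*(-44))) = (-30769 + 7877)*(-63 + ((-3 + 2*7) + 96*(-44))) = -22892*(-63 + ((-3 + 14) - 4224)) = -22892*(-63 + (11 - 4224)) = -22892*(-63 - 4213) = -22892*(-4276) = 97886192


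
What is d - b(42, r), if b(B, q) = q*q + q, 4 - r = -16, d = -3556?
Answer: -3976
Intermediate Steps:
r = 20 (r = 4 - 1*(-16) = 4 + 16 = 20)
b(B, q) = q + q² (b(B, q) = q² + q = q + q²)
d - b(42, r) = -3556 - 20*(1 + 20) = -3556 - 20*21 = -3556 - 1*420 = -3556 - 420 = -3976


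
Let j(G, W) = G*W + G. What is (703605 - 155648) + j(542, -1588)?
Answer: -312197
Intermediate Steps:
j(G, W) = G + G*W
(703605 - 155648) + j(542, -1588) = (703605 - 155648) + 542*(1 - 1588) = 547957 + 542*(-1587) = 547957 - 860154 = -312197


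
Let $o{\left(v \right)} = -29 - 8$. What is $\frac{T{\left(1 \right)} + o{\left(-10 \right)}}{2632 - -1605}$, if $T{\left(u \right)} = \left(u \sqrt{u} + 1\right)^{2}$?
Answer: $- \frac{33}{4237} \approx -0.0077885$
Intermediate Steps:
$o{\left(v \right)} = -37$
$T{\left(u \right)} = \left(1 + u^{\frac{3}{2}}\right)^{2}$ ($T{\left(u \right)} = \left(u^{\frac{3}{2}} + 1\right)^{2} = \left(1 + u^{\frac{3}{2}}\right)^{2}$)
$\frac{T{\left(1 \right)} + o{\left(-10 \right)}}{2632 - -1605} = \frac{\left(1 + 1^{\frac{3}{2}}\right)^{2} - 37}{2632 - -1605} = \frac{\left(1 + 1\right)^{2} - 37}{2632 + 1605} = \frac{2^{2} - 37}{4237} = \left(4 - 37\right) \frac{1}{4237} = \left(-33\right) \frac{1}{4237} = - \frac{33}{4237}$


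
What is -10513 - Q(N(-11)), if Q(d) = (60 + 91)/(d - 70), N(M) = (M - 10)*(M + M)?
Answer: -4121247/392 ≈ -10513.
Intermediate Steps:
N(M) = 2*M*(-10 + M) (N(M) = (-10 + M)*(2*M) = 2*M*(-10 + M))
Q(d) = 151/(-70 + d)
-10513 - Q(N(-11)) = -10513 - 151/(-70 + 2*(-11)*(-10 - 11)) = -10513 - 151/(-70 + 2*(-11)*(-21)) = -10513 - 151/(-70 + 462) = -10513 - 151/392 = -4121247/392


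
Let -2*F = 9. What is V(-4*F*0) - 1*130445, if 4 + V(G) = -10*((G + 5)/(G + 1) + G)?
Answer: -130499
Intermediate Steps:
F = -9/2 (F = -½*9 = -9/2 ≈ -4.5000)
V(G) = -4 - 10*G - 10*(5 + G)/(1 + G) (V(G) = -4 - 10*((G + 5)/(G + 1) + G) = -4 - 10*((5 + G)/(1 + G) + G) = -4 - 10*(G + (5 + G)/(1 + G)) = -4 + (-10*G - 10*(5 + G)/(1 + G)) = -4 - 10*G - 10*(5 + G)/(1 + G))
V(-4*F*0) - 1*130445 = 2*(-27 - 12*(-4*(-9/2))*0 - 5*(-4*(-9/2)*0)²)/(1 - 4*(-9/2)*0) - 1*130445 = 2*(-27 - 216*0 - 5*(18*0)²)/(1 + 18*0) - 130445 = 2*(-27 - 12*0 - 5*0²)/(1 + 0) - 130445 = 2*(-27 + 0 - 5*0)/1 - 130445 = 2*1*(-27 + 0 + 0) - 130445 = 2*1*(-27) - 130445 = -54 - 130445 = -130499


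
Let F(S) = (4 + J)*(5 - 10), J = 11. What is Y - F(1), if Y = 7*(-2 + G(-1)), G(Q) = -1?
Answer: 54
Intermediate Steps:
F(S) = -75 (F(S) = (4 + 11)*(5 - 10) = 15*(-5) = -75)
Y = -21 (Y = 7*(-2 - 1) = 7*(-3) = -21)
Y - F(1) = -21 - 1*(-75) = -21 + 75 = 54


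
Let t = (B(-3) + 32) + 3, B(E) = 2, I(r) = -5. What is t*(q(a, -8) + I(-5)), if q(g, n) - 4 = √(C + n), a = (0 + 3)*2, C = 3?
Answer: -37 + 37*I*√5 ≈ -37.0 + 82.734*I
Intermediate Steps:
a = 6 (a = 3*2 = 6)
q(g, n) = 4 + √(3 + n)
t = 37 (t = (2 + 32) + 3 = 34 + 3 = 37)
t*(q(a, -8) + I(-5)) = 37*((4 + √(3 - 8)) - 5) = 37*((4 + √(-5)) - 5) = 37*((4 + I*√5) - 5) = 37*(-1 + I*√5) = -37 + 37*I*√5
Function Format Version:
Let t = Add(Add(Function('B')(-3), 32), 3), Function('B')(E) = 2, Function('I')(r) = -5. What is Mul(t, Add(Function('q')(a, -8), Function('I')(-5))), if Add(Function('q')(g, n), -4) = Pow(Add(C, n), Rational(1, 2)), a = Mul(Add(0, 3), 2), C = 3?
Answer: Add(-37, Mul(37, I, Pow(5, Rational(1, 2)))) ≈ Add(-37.000, Mul(82.734, I))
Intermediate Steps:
a = 6 (a = Mul(3, 2) = 6)
Function('q')(g, n) = Add(4, Pow(Add(3, n), Rational(1, 2)))
t = 37 (t = Add(Add(2, 32), 3) = Add(34, 3) = 37)
Mul(t, Add(Function('q')(a, -8), Function('I')(-5))) = Mul(37, Add(Add(4, Pow(Add(3, -8), Rational(1, 2))), -5)) = Mul(37, Add(Add(4, Pow(-5, Rational(1, 2))), -5)) = Mul(37, Add(Add(4, Mul(I, Pow(5, Rational(1, 2)))), -5)) = Mul(37, Add(-1, Mul(I, Pow(5, Rational(1, 2))))) = Add(-37, Mul(37, I, Pow(5, Rational(1, 2))))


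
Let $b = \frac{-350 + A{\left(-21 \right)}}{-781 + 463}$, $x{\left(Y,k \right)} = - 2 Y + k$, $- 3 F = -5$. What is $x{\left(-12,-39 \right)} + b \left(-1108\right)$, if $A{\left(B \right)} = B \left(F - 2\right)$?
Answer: $- \frac{192407}{159} \approx -1210.1$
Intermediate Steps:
$F = \frac{5}{3}$ ($F = \left(- \frac{1}{3}\right) \left(-5\right) = \frac{5}{3} \approx 1.6667$)
$A{\left(B \right)} = - \frac{B}{3}$ ($A{\left(B \right)} = B \left(\frac{5}{3} - 2\right) = B \left(- \frac{1}{3}\right) = - \frac{B}{3}$)
$x{\left(Y,k \right)} = k - 2 Y$
$b = \frac{343}{318}$ ($b = \frac{-350 - -7}{-781 + 463} = \frac{-350 + 7}{-318} = \left(-343\right) \left(- \frac{1}{318}\right) = \frac{343}{318} \approx 1.0786$)
$x{\left(-12,-39 \right)} + b \left(-1108\right) = \left(-39 - -24\right) + \frac{343}{318} \left(-1108\right) = \left(-39 + 24\right) - \frac{190022}{159} = -15 - \frac{190022}{159} = - \frac{192407}{159}$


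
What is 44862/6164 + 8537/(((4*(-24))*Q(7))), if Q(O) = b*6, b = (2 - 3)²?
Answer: -6695389/887616 ≈ -7.5431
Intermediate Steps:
b = 1 (b = (-1)² = 1)
Q(O) = 6 (Q(O) = 1*6 = 6)
44862/6164 + 8537/(((4*(-24))*Q(7))) = 44862/6164 + 8537/(((4*(-24))*6)) = 44862*(1/6164) + 8537/((-96*6)) = 22431/3082 + 8537/(-576) = 22431/3082 + 8537*(-1/576) = 22431/3082 - 8537/576 = -6695389/887616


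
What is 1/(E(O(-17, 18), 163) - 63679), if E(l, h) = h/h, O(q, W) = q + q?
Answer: -1/63678 ≈ -1.5704e-5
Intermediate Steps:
O(q, W) = 2*q
E(l, h) = 1
1/(E(O(-17, 18), 163) - 63679) = 1/(1 - 63679) = 1/(-63678) = -1/63678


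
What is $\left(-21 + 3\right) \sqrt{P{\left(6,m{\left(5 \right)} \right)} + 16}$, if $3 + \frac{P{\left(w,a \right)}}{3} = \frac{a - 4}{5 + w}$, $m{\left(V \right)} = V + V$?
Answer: $- \frac{18 \sqrt{1045}}{11} \approx -52.898$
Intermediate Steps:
$m{\left(V \right)} = 2 V$
$P{\left(w,a \right)} = -9 + \frac{3 \left(-4 + a\right)}{5 + w}$ ($P{\left(w,a \right)} = -9 + 3 \frac{a - 4}{5 + w} = -9 + 3 \frac{-4 + a}{5 + w} = -9 + \frac{3 \left(-4 + a\right)}{5 + w}$)
$\left(-21 + 3\right) \sqrt{P{\left(6,m{\left(5 \right)} \right)} + 16} = \left(-21 + 3\right) \sqrt{\frac{3 \left(-19 + 2 \cdot 5 - 18\right)}{5 + 6} + 16} = - 18 \sqrt{\frac{3 \left(-19 + 10 - 18\right)}{11} + 16} = - 18 \sqrt{3 \cdot \frac{1}{11} \left(-27\right) + 16} = - 18 \sqrt{- \frac{81}{11} + 16} = - 18 \sqrt{\frac{95}{11}} = - 18 \frac{\sqrt{1045}}{11} = - \frac{18 \sqrt{1045}}{11}$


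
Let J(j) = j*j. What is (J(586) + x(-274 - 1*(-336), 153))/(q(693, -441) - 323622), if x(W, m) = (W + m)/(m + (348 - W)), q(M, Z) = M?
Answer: -50250353/47255277 ≈ -1.0634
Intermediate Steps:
J(j) = j**2
x(W, m) = (W + m)/(348 + m - W)
(J(586) + x(-274 - 1*(-336), 153))/(q(693, -441) - 323622) = (586**2 + ((-274 - 1*(-336)) + 153)/(348 + 153 - (-274 - 1*(-336))))/(693 - 323622) = (343396 + ((-274 + 336) + 153)/(348 + 153 - (-274 + 336)))/(-322929) = (343396 + (62 + 153)/(348 + 153 - 1*62))*(-1/322929) = (343396 + 215/(348 + 153 - 62))*(-1/322929) = (343396 + 215/439)*(-1/322929) = (150751059/439)*(-1/322929) = -50250353/47255277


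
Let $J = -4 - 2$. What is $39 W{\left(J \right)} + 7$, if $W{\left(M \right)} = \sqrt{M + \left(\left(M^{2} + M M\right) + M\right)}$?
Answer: $7 + 78 \sqrt{15} \approx 309.09$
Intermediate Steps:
$J = -6$ ($J = -4 - 2 = -6$)
$W{\left(M \right)} = \sqrt{2 M + 2 M^{2}}$ ($W{\left(M \right)} = \sqrt{M + \left(\left(M^{2} + M^{2}\right) + M\right)} = \sqrt{M + \left(2 M^{2} + M\right)} = \sqrt{M + \left(M + 2 M^{2}\right)} = \sqrt{2 M + 2 M^{2}}$)
$39 W{\left(J \right)} + 7 = 39 \sqrt{2} \sqrt{- 6 \left(1 - 6\right)} + 7 = 39 \sqrt{2} \sqrt{\left(-6\right) \left(-5\right)} + 7 = 39 \sqrt{2} \sqrt{30} + 7 = 39 \cdot 2 \sqrt{15} + 7 = 78 \sqrt{15} + 7 = 7 + 78 \sqrt{15}$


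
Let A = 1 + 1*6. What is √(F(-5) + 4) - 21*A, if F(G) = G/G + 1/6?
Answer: -147 + √186/6 ≈ -144.73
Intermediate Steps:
F(G) = 7/6 (F(G) = 1 + 1*(⅙) = 1 + ⅙ = 7/6)
A = 7 (A = 1 + 6 = 7)
√(F(-5) + 4) - 21*A = √(7/6 + 4) - 21*7 = √(31/6) - 147 = √186/6 - 147 = -147 + √186/6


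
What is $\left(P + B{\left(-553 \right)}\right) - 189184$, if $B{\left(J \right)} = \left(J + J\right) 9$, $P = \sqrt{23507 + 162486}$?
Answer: $-199138 + \sqrt{185993} \approx -1.9871 \cdot 10^{5}$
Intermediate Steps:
$P = \sqrt{185993} \approx 431.27$
$B{\left(J \right)} = 18 J$ ($B{\left(J \right)} = 2 J 9 = 18 J$)
$\left(P + B{\left(-553 \right)}\right) - 189184 = \left(\sqrt{185993} + 18 \left(-553\right)\right) - 189184 = \left(\sqrt{185993} - 9954\right) - 189184 = \left(-9954 + \sqrt{185993}\right) - 189184 = -199138 + \sqrt{185993}$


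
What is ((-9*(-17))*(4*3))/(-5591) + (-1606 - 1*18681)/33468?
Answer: -174871865/187119588 ≈ -0.93455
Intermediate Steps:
((-9*(-17))*(4*3))/(-5591) + (-1606 - 1*18681)/33468 = (153*12)*(-1/5591) + (-1606 - 18681)*(1/33468) = 1836*(-1/5591) - 20287*1/33468 = -1836/5591 - 20287/33468 = -174871865/187119588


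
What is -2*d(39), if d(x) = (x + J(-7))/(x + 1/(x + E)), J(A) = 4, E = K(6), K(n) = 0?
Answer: -1677/761 ≈ -2.2037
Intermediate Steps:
E = 0
d(x) = (4 + x)/(x + 1/x) (d(x) = (x + 4)/(x + 1/(x + 0)) = (4 + x)/(x + 1/x))
-2*d(39) = -78*(4 + 39)/(1 + 39²) = -78*43/(1 + 1521) = -78*43/1522 = -2*1677/1522 = -1677/761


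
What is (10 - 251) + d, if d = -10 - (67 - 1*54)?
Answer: -264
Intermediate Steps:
d = -23 (d = -10 - (67 - 54) = -10 - 1*13 = -10 - 13 = -23)
(10 - 251) + d = (10 - 251) - 23 = -241 - 23 = -264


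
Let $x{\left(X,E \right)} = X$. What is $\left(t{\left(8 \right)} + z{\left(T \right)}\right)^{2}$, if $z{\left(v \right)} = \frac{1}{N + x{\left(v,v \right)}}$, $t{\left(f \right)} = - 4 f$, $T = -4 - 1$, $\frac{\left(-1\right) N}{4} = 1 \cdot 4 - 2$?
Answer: $\frac{173889}{169} \approx 1028.9$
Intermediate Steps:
$N = -8$ ($N = - 4 \left(1 \cdot 4 - 2\right) = - 4 \left(4 - 2\right) = \left(-4\right) 2 = -8$)
$T = -5$
$z{\left(v \right)} = \frac{1}{-8 + v}$
$\left(t{\left(8 \right)} + z{\left(T \right)}\right)^{2} = \left(\left(-4\right) 8 + \frac{1}{-8 - 5}\right)^{2} = \left(-32 + \frac{1}{-13}\right)^{2} = \left(-32 - \frac{1}{13}\right)^{2} = \left(- \frac{417}{13}\right)^{2} = \frac{173889}{169}$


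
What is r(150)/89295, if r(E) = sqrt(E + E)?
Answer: 2*sqrt(3)/17859 ≈ 0.00019397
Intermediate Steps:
r(E) = sqrt(2)*sqrt(E) (r(E) = sqrt(2*E) = sqrt(2)*sqrt(E))
r(150)/89295 = (sqrt(2)*sqrt(150))/89295 = (sqrt(2)*(5*sqrt(6)))*(1/89295) = (10*sqrt(3))*(1/89295) = 2*sqrt(3)/17859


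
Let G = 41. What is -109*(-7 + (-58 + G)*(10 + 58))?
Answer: 126767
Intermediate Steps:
-109*(-7 + (-58 + G)*(10 + 58)) = -109*(-7 + (-58 + 41)*(10 + 58)) = -109*(-7 - 17*68) = -109*(-7 - 1156) = -109*(-1163) = 126767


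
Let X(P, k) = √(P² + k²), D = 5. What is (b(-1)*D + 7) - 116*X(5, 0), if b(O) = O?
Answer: -578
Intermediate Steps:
(b(-1)*D + 7) - 116*X(5, 0) = (-1*5 + 7) - 116*√(5² + 0²) = (-5 + 7) - 116*√(25 + 0) = 2 - 116*√25 = 2 - 116*5 = 2 - 580 = -578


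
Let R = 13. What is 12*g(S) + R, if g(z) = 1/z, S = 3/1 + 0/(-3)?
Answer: 17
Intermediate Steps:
S = 3 (S = 3*1 + 0*(-⅓) = 3 + 0 = 3)
12*g(S) + R = 12/3 + 13 = 12*(⅓) + 13 = 4 + 13 = 17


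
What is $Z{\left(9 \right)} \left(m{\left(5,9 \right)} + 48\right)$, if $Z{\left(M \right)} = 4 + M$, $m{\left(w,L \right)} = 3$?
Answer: $663$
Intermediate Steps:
$Z{\left(9 \right)} \left(m{\left(5,9 \right)} + 48\right) = \left(4 + 9\right) \left(3 + 48\right) = 13 \cdot 51 = 663$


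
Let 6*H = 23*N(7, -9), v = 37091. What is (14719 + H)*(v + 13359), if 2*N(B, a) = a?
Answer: 1483406575/2 ≈ 7.4170e+8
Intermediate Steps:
N(B, a) = a/2
H = -69/4 (H = (23*((1/2)*(-9)))/6 = (23*(-9/2))/6 = (1/6)*(-207/2) = -69/4 ≈ -17.250)
(14719 + H)*(v + 13359) = (14719 - 69/4)*(37091 + 13359) = (58807/4)*50450 = 1483406575/2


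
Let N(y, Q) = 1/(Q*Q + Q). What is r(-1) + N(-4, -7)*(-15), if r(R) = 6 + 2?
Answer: 107/14 ≈ 7.6429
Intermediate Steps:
r(R) = 8
N(y, Q) = 1/(Q + Q²) (N(y, Q) = 1/(Q² + Q) = 1/(Q + Q²))
r(-1) + N(-4, -7)*(-15) = 8 + (1/((-7)*(1 - 7)))*(-15) = 8 - ⅐/(-6)*(-15) = 8 - ⅐*(-⅙)*(-15) = 8 + (1/42)*(-15) = 8 - 5/14 = 107/14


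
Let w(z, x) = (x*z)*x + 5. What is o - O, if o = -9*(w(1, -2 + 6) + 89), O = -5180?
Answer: 4190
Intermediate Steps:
w(z, x) = 5 + z*x² (w(z, x) = z*x² + 5 = 5 + z*x²)
o = -990 (o = -9*((5 + 1*(-2 + 6)²) + 89) = -9*((5 + 1*4²) + 89) = -9*((5 + 1*16) + 89) = -9*((5 + 16) + 89) = -9*(21 + 89) = -9*110 = -990)
o - O = -990 - 1*(-5180) = -990 + 5180 = 4190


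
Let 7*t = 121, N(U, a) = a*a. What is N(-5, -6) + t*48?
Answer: 6060/7 ≈ 865.71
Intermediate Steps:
N(U, a) = a²
t = 121/7 (t = (⅐)*121 = 121/7 ≈ 17.286)
N(-5, -6) + t*48 = (-6)² + (121/7)*48 = 36 + 5808/7 = 6060/7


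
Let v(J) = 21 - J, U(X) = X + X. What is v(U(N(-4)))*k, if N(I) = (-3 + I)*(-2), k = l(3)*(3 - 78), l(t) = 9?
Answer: 4725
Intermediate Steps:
k = -675 (k = 9*(3 - 78) = 9*(-75) = -675)
N(I) = 6 - 2*I
U(X) = 2*X
v(U(N(-4)))*k = (21 - 2*(6 - 2*(-4)))*(-675) = (21 - 2*(6 + 8))*(-675) = (21 - 2*14)*(-675) = (21 - 1*28)*(-675) = (21 - 28)*(-675) = -7*(-675) = 4725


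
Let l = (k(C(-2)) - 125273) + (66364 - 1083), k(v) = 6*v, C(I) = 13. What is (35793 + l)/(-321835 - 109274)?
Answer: 24121/431109 ≈ 0.055951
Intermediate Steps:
l = -59914 (l = (6*13 - 125273) + (66364 - 1083) = (78 - 125273) + 65281 = -125195 + 65281 = -59914)
(35793 + l)/(-321835 - 109274) = (35793 - 59914)/(-321835 - 109274) = -24121/(-431109) = -24121*(-1/431109) = 24121/431109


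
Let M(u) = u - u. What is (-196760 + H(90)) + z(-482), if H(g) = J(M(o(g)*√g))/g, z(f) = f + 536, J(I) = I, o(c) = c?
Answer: -196706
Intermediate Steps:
M(u) = 0
z(f) = 536 + f
H(g) = 0 (H(g) = 0/g = 0)
(-196760 + H(90)) + z(-482) = (-196760 + 0) + (536 - 482) = -196760 + 54 = -196706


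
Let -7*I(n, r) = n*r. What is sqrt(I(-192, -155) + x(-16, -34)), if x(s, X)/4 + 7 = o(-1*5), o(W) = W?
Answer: 12*I*sqrt(1463)/7 ≈ 65.57*I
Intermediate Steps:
I(n, r) = -n*r/7
x(s, X) = -48 (x(s, X) = -28 + 4*(-1*5) = -28 + 4*(-5) = -28 - 20 = -48)
sqrt(I(-192, -155) + x(-16, -34)) = sqrt(-1/7*(-192)*(-155) - 48) = sqrt(-29760/7 - 48) = sqrt(-30096/7) = 12*I*sqrt(1463)/7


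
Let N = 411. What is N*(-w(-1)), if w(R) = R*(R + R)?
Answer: -822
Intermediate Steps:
w(R) = 2*R² (w(R) = R*(2*R) = 2*R²)
N*(-w(-1)) = 411*(-2*(-1)²) = 411*(-2) = -822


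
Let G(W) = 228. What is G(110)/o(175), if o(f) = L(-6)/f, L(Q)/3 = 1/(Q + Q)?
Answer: -159600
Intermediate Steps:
L(Q) = 3/(2*Q) (L(Q) = 3/(Q + Q) = 3/((2*Q)) = 3*(1/(2*Q)) = 3/(2*Q))
o(f) = -1/(4*f) (o(f) = ((3/2)/(-6))/f = ((3/2)*(-1/6))/f = -1/(4*f))
G(110)/o(175) = 228/((-1/4/175)) = 228/((-1/4*1/175)) = 228/(-1/700) = 228*(-700) = -159600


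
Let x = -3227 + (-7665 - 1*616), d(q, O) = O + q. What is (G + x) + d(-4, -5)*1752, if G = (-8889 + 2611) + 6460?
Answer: -27094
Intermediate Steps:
G = 182 (G = -6278 + 6460 = 182)
x = -11508 (x = -3227 + (-7665 - 616) = -3227 - 8281 = -11508)
(G + x) + d(-4, -5)*1752 = (182 - 11508) + (-5 - 4)*1752 = -11326 - 9*1752 = -11326 - 15768 = -27094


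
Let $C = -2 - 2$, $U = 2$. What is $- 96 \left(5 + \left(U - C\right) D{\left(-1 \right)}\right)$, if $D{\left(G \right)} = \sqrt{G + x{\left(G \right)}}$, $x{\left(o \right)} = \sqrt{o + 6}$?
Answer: $-480 - 576 \sqrt{-1 + \sqrt{5}} \approx -1120.4$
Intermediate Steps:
$x{\left(o \right)} = \sqrt{6 + o}$
$C = -4$
$D{\left(G \right)} = \sqrt{G + \sqrt{6 + G}}$
$- 96 \left(5 + \left(U - C\right) D{\left(-1 \right)}\right) = - 96 \left(5 + \left(2 - -4\right) \sqrt{-1 + \sqrt{6 - 1}}\right) = - 96 \left(5 + \left(2 + 4\right) \sqrt{-1 + \sqrt{5}}\right) = - 96 \left(5 + 6 \sqrt{-1 + \sqrt{5}}\right) = -480 - 576 \sqrt{-1 + \sqrt{5}}$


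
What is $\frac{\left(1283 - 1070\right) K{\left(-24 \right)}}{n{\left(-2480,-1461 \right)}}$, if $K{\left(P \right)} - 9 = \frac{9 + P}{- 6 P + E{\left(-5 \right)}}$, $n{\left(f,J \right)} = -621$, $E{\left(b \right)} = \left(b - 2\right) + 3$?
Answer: $- \frac{5893}{1932} \approx -3.0502$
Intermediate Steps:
$E{\left(b \right)} = 1 + b$ ($E{\left(b \right)} = \left(-2 + b\right) + 3 = 1 + b$)
$K{\left(P \right)} = 9 + \frac{9 + P}{-4 - 6 P}$ ($K{\left(P \right)} = 9 + \frac{9 + P}{- 6 P + \left(1 - 5\right)} = 9 + \frac{9 + P}{- 6 P - 4} = 9 + \frac{9 + P}{-4 - 6 P}$)
$\frac{\left(1283 - 1070\right) K{\left(-24 \right)}}{n{\left(-2480,-1461 \right)}} = \frac{\left(1283 - 1070\right) \frac{27 + 53 \left(-24\right)}{2 \left(2 + 3 \left(-24\right)\right)}}{-621} = 213 \frac{27 - 1272}{2 \left(2 - 72\right)} \left(- \frac{1}{621}\right) = 213 \cdot \frac{1}{2} \frac{1}{-70} \left(-1245\right) \left(- \frac{1}{621}\right) = 213 \cdot \frac{1}{2} \left(- \frac{1}{70}\right) \left(-1245\right) \left(- \frac{1}{621}\right) = 213 \cdot \frac{249}{28} \left(- \frac{1}{621}\right) = \frac{53037}{28} \left(- \frac{1}{621}\right) = - \frac{5893}{1932}$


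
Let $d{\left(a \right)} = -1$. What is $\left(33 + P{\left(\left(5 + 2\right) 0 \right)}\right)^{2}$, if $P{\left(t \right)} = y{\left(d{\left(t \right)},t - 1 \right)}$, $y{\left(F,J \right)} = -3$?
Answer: $900$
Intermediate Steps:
$P{\left(t \right)} = -3$
$\left(33 + P{\left(\left(5 + 2\right) 0 \right)}\right)^{2} = \left(33 - 3\right)^{2} = 30^{2} = 900$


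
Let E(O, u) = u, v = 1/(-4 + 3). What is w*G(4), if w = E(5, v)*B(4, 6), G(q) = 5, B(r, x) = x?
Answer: -30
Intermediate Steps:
v = -1 (v = 1/(-1) = -1)
w = -6 (w = -1*6 = -6)
w*G(4) = -6*5 = -30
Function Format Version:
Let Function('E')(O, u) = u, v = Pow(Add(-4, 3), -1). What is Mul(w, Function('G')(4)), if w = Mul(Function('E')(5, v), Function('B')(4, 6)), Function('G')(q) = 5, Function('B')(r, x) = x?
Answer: -30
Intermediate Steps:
v = -1 (v = Pow(-1, -1) = -1)
w = -6 (w = Mul(-1, 6) = -6)
Mul(w, Function('G')(4)) = Mul(-6, 5) = -30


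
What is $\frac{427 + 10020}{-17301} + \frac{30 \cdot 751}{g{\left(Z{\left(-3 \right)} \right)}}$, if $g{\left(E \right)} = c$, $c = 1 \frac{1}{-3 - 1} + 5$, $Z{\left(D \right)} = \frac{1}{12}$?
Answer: $\frac{1558967627}{328719} \approx 4742.6$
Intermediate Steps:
$Z{\left(D \right)} = \frac{1}{12}$
$c = \frac{19}{4}$ ($c = 1 \frac{1}{-4} + 5 = 1 \left(- \frac{1}{4}\right) + 5 = - \frac{1}{4} + 5 = \frac{19}{4} \approx 4.75$)
$g{\left(E \right)} = \frac{19}{4}$
$\frac{427 + 10020}{-17301} + \frac{30 \cdot 751}{g{\left(Z{\left(-3 \right)} \right)}} = \frac{427 + 10020}{-17301} + \frac{30 \cdot 751}{\frac{19}{4}} = 10447 \left(- \frac{1}{17301}\right) + 22530 \cdot \frac{4}{19} = - \frac{10447}{17301} + \frac{90120}{19} = \frac{1558967627}{328719}$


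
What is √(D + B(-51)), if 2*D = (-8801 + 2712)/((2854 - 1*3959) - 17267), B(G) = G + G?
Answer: I*√34372165614/18372 ≈ 10.091*I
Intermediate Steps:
B(G) = 2*G
D = 6089/36744 (D = ((-8801 + 2712)/((2854 - 1*3959) - 17267))/2 = (-6089/((2854 - 3959) - 17267))/2 = (-6089/(-1105 - 17267))/2 = (-6089/(-18372))/2 = (-6089*(-1/18372))/2 = (½)*(6089/18372) = 6089/36744 ≈ 0.16571)
√(D + B(-51)) = √(6089/36744 + 2*(-51)) = √(6089/36744 - 102) = √(-3741799/36744) = I*√34372165614/18372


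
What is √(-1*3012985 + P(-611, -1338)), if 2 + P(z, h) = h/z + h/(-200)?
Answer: I*√112480800479151/6110 ≈ 1735.8*I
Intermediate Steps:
P(z, h) = -2 - h/200 + h/z (P(z, h) = -2 + (h/z + h/(-200)) = -2 + (h/z + h*(-1/200)) = -2 + (h/z - h/200) = -2 + (-h/200 + h/z) = -2 - h/200 + h/z)
√(-1*3012985 + P(-611, -1338)) = √(-1*3012985 + (-2 - 1/200*(-1338) - 1338/(-611))) = √(-3012985 + (-2 + 669/100 - 1338*(-1/611))) = √(-3012985 + (-2 + 669/100 + 1338/611)) = √(-3012985 + 420359/61100) = √(-184092963141/61100) = I*√112480800479151/6110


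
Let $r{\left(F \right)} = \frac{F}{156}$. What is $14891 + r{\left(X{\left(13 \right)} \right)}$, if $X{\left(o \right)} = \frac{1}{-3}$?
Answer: $\frac{6968987}{468} \approx 14891.0$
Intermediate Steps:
$X{\left(o \right)} = - \frac{1}{3}$
$r{\left(F \right)} = \frac{F}{156}$ ($r{\left(F \right)} = F \frac{1}{156} = \frac{F}{156}$)
$14891 + r{\left(X{\left(13 \right)} \right)} = 14891 + \frac{1}{156} \left(- \frac{1}{3}\right) = 14891 - \frac{1}{468} = \frac{6968987}{468}$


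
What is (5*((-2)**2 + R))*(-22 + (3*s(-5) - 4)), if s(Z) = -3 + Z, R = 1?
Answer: -1250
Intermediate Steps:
(5*((-2)**2 + R))*(-22 + (3*s(-5) - 4)) = (5*((-2)**2 + 1))*(-22 + (3*(-3 - 5) - 4)) = (5*(4 + 1))*(-22 + (3*(-8) - 4)) = (5*5)*(-22 + (-24 - 4)) = 25*(-22 - 28) = 25*(-50) = -1250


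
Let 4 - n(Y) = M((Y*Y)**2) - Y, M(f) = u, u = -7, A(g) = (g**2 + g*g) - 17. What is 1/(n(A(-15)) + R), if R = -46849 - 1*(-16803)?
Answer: -1/29602 ≈ -3.3782e-5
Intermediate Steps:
R = -30046 (R = -46849 + 16803 = -30046)
A(g) = -17 + 2*g**2 (A(g) = (g**2 + g**2) - 17 = 2*g**2 - 17 = -17 + 2*g**2)
M(f) = -7
n(Y) = 11 + Y (n(Y) = 4 - (-7 - Y) = 4 + (7 + Y) = 11 + Y)
1/(n(A(-15)) + R) = 1/((11 + (-17 + 2*(-15)**2)) - 30046) = 1/((11 + (-17 + 2*225)) - 30046) = 1/((11 + (-17 + 450)) - 30046) = 1/((11 + 433) - 30046) = 1/(444 - 30046) = 1/(-29602) = -1/29602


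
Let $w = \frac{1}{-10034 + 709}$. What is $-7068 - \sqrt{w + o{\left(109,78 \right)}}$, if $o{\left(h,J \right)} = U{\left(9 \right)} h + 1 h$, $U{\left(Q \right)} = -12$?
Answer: $-7068 - \frac{2 i \sqrt{1042598037}}{1865} \approx -7068.0 - 34.627 i$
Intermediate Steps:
$o{\left(h,J \right)} = - 11 h$ ($o{\left(h,J \right)} = - 12 h + 1 h = - 12 h + h = - 11 h$)
$w = - \frac{1}{9325}$ ($w = \frac{1}{-9325} = - \frac{1}{9325} \approx -0.00010724$)
$-7068 - \sqrt{w + o{\left(109,78 \right)}} = -7068 - \sqrt{- \frac{1}{9325} - 1199} = -7068 - \sqrt{- \frac{11180676}{9325}} = -7068 - \frac{2 i \sqrt{1042598037}}{1865}$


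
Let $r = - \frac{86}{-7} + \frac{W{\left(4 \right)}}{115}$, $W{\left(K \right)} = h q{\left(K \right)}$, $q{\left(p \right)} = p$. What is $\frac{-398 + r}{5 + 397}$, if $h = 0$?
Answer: $- \frac{450}{469} \approx -0.95949$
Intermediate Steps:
$W{\left(K \right)} = 0$ ($W{\left(K \right)} = 0 K = 0$)
$r = \frac{86}{7}$ ($r = - \frac{86}{-7} + \frac{0}{115} = \left(-86\right) \left(- \frac{1}{7}\right) + 0 \cdot \frac{1}{115} = \frac{86}{7} + 0 = \frac{86}{7} \approx 12.286$)
$\frac{-398 + r}{5 + 397} = \frac{-398 + \frac{86}{7}}{5 + 397} = - \frac{2700}{7 \cdot 402} = \left(- \frac{2700}{7}\right) \frac{1}{402} = - \frac{450}{469}$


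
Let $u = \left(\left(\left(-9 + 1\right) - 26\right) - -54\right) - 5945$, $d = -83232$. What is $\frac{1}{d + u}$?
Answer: $- \frac{1}{89157} \approx -1.1216 \cdot 10^{-5}$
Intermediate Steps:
$u = -5925$ ($u = \left(\left(-8 - 26\right) + 54\right) - 5945 = \left(-34 + 54\right) - 5945 = 20 - 5945 = -5925$)
$\frac{1}{d + u} = \frac{1}{-83232 - 5925} = \frac{1}{-89157} = - \frac{1}{89157}$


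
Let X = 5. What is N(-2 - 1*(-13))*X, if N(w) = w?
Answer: 55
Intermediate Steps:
N(-2 - 1*(-13))*X = (-2 - 1*(-13))*5 = (-2 + 13)*5 = 11*5 = 55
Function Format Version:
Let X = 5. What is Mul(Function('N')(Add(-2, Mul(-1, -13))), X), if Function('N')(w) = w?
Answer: 55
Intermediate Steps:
Mul(Function('N')(Add(-2, Mul(-1, -13))), X) = Mul(Add(-2, Mul(-1, -13)), 5) = Mul(Add(-2, 13), 5) = Mul(11, 5) = 55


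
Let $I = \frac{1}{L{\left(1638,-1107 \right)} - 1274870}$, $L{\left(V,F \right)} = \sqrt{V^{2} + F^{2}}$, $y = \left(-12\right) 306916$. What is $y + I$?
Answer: $- \frac{5985928625447388614}{1625289608407} - \frac{9 \sqrt{48253}}{1625289608407} \approx -3.683 \cdot 10^{6}$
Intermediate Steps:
$y = -3682992$
$L{\left(V,F \right)} = \sqrt{F^{2} + V^{2}}$
$I = \frac{1}{-1274870 + 9 \sqrt{48253}}$ ($I = \frac{1}{\sqrt{\left(-1107\right)^{2} + 1638^{2}} - 1274870} = \frac{1}{\sqrt{1225449 + 2683044} - 1274870} = \frac{1}{\sqrt{3908493} - 1274870} = \frac{1}{9 \sqrt{48253} - 1274870} = \frac{1}{-1274870 + 9 \sqrt{48253}} \approx -7.8561 \cdot 10^{-7}$)
$y + I = -3682992 - \left(\frac{1274870}{1625289608407} + \frac{9 \sqrt{48253}}{1625289608407}\right) = - \frac{5985928625447388614}{1625289608407} - \frac{9 \sqrt{48253}}{1625289608407}$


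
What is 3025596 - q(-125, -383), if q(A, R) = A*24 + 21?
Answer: 3028575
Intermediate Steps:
q(A, R) = 21 + 24*A (q(A, R) = 24*A + 21 = 21 + 24*A)
3025596 - q(-125, -383) = 3025596 - (21 + 24*(-125)) = 3025596 - (21 - 3000) = 3025596 - 1*(-2979) = 3025596 + 2979 = 3028575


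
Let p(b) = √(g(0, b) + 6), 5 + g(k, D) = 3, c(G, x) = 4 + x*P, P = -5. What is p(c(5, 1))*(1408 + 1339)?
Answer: 5494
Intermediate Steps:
c(G, x) = 4 - 5*x (c(G, x) = 4 + x*(-5) = 4 - 5*x)
g(k, D) = -2 (g(k, D) = -5 + 3 = -2)
p(b) = 2 (p(b) = √(-2 + 6) = √4 = 2)
p(c(5, 1))*(1408 + 1339) = 2*(1408 + 1339) = 2*2747 = 5494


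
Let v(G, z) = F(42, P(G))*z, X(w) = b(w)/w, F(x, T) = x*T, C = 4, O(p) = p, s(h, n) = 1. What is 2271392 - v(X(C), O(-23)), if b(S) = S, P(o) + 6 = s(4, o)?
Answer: 2266562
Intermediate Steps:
P(o) = -5 (P(o) = -6 + 1 = -5)
F(x, T) = T*x
X(w) = 1 (X(w) = w/w = 1)
v(G, z) = -210*z (v(G, z) = (-5*42)*z = -210*z)
2271392 - v(X(C), O(-23)) = 2271392 - (-210)*(-23) = 2271392 - 1*4830 = 2271392 - 4830 = 2266562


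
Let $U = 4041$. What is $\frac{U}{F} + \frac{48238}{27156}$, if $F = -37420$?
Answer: $\frac{423832141}{254044380} \approx 1.6683$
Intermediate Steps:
$\frac{U}{F} + \frac{48238}{27156} = \frac{4041}{-37420} + \frac{48238}{27156} = 4041 \left(- \frac{1}{37420}\right) + 48238 \cdot \frac{1}{27156} = - \frac{4041}{37420} + \frac{24119}{13578} = \frac{423832141}{254044380}$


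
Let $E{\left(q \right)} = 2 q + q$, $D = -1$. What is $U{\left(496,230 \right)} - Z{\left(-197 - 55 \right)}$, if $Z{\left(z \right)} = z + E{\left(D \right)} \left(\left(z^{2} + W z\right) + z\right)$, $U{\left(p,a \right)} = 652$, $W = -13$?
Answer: $200488$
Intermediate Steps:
$E{\left(q \right)} = 3 q$
$Z{\left(z \right)} = - 3 z^{2} + 37 z$ ($Z{\left(z \right)} = z + 3 \left(-1\right) \left(\left(z^{2} - 13 z\right) + z\right) = z - 3 \left(z^{2} - 12 z\right) = z - \left(- 36 z + 3 z^{2}\right) = - 3 z^{2} + 37 z$)
$U{\left(496,230 \right)} - Z{\left(-197 - 55 \right)} = 652 - \left(-197 - 55\right) \left(37 - 3 \left(-197 - 55\right)\right) = 652 - - 252 \left(37 - -756\right) = 652 - - 252 \left(37 + 756\right) = 652 - \left(-252\right) 793 = 652 - -199836 = 652 + 199836 = 200488$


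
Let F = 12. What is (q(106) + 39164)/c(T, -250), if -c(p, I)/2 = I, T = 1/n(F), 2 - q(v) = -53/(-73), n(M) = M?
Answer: 571813/7300 ≈ 78.331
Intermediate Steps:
q(v) = 93/73 (q(v) = 2 - (-53)/(-73) = 2 - (-53)*(-1)/73 = 2 - 1*53/73 = 2 - 53/73 = 93/73)
T = 1/12 ≈ 0.083333
c(p, I) = -2*I
(q(106) + 39164)/c(T, -250) = (93/73 + 39164)/((-2*(-250))) = (2859065/73)/500 = (2859065/73)*(1/500) = 571813/7300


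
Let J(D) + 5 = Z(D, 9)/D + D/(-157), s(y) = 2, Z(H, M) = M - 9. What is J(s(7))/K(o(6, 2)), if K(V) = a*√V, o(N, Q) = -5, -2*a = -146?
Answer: 787*I*√5/57305 ≈ 0.030709*I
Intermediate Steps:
a = 73 (a = -½*(-146) = 73)
Z(H, M) = -9 + M
K(V) = 73*√V
J(D) = -5 - D/157 (J(D) = -5 + ((-9 + 9)/D + D/(-157)) = -5 + (0/D + D*(-1/157)) = -5 + (0 - D/157) = -5 - D/157)
J(s(7))/K(o(6, 2)) = (-5 - 1/157*2)/((73*√(-5))) = (-5 - 2/157)/((73*(I*√5))) = -787*(-I*√5/365)/157 = -(-787)*I*√5/57305 = 787*I*√5/57305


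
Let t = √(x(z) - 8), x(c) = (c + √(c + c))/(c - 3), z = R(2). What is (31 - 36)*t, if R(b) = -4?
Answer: -5*√(-364 - 14*I*√2)/7 ≈ -0.37049 + 13.633*I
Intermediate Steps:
z = -4
x(c) = (c + √2*√c)/(-3 + c) (x(c) = (c + √(2*c))/(-3 + c) = (c + √2*√c)/(-3 + c))
t = √(-52/7 - 2*I*√2/7) (t = √((-4 + √2*√(-4))/(-3 - 4) - 8) = √((-4 + √2*(2*I))/(-7) - 8) = √(-(-4 + 2*I*√2)/7 - 8) = √((4/7 - 2*I*√2/7) - 8) = √(-52/7 - 2*I*√2/7) ≈ 0.074098 - 2.7265*I)
(31 - 36)*t = (31 - 36)*(√(-364 - 14*I*√2)/7) = -5*√(-364 - 14*I*√2)/7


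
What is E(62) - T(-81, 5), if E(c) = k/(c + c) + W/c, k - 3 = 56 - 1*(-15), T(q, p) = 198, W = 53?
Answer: -6093/31 ≈ -196.55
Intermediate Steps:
k = 74 (k = 3 + (56 - 1*(-15)) = 3 + (56 + 15) = 3 + 71 = 74)
E(c) = 90/c (E(c) = 74/(c + c) + 53/c = 74/((2*c)) + 53/c = 74*(1/(2*c)) + 53/c = 37/c + 53/c = 90/c)
E(62) - T(-81, 5) = 90/62 - 1*198 = 90*(1/62) - 198 = 45/31 - 198 = -6093/31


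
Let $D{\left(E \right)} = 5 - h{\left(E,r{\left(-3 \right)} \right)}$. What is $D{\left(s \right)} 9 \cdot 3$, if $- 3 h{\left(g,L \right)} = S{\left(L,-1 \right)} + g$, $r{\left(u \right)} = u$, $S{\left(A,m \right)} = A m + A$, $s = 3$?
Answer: $162$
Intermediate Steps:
$S{\left(A,m \right)} = A + A m$
$h{\left(g,L \right)} = - \frac{g}{3}$ ($h{\left(g,L \right)} = - \frac{L \left(1 - 1\right) + g}{3} = - \frac{L 0 + g}{3} = - \frac{0 + g}{3} = - \frac{g}{3}$)
$D{\left(E \right)} = 5 + \frac{E}{3}$ ($D{\left(E \right)} = 5 - - \frac{E}{3} = 5 + \frac{E}{3}$)
$D{\left(s \right)} 9 \cdot 3 = \left(5 + \frac{1}{3} \cdot 3\right) 9 \cdot 3 = \left(5 + 1\right) 9 \cdot 3 = 6 \cdot 9 \cdot 3 = 54 \cdot 3 = 162$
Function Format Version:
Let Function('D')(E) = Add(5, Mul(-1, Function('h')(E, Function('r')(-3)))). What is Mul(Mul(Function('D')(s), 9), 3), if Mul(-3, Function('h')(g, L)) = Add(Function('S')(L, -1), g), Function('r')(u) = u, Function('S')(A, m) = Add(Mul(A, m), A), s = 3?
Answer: 162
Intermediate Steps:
Function('S')(A, m) = Add(A, Mul(A, m))
Function('h')(g, L) = Mul(Rational(-1, 3), g) (Function('h')(g, L) = Mul(Rational(-1, 3), Add(Mul(L, Add(1, -1)), g)) = Mul(Rational(-1, 3), Add(Mul(L, 0), g)) = Mul(Rational(-1, 3), Add(0, g)) = Mul(Rational(-1, 3), g))
Function('D')(E) = Add(5, Mul(Rational(1, 3), E)) (Function('D')(E) = Add(5, Mul(-1, Mul(Rational(-1, 3), E))) = Add(5, Mul(Rational(1, 3), E)))
Mul(Mul(Function('D')(s), 9), 3) = Mul(Mul(Add(5, Mul(Rational(1, 3), 3)), 9), 3) = Mul(Mul(Add(5, 1), 9), 3) = Mul(Mul(6, 9), 3) = Mul(54, 3) = 162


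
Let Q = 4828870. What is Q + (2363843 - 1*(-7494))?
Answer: 7200207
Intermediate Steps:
Q + (2363843 - 1*(-7494)) = 4828870 + (2363843 - 1*(-7494)) = 4828870 + (2363843 + 7494) = 4828870 + 2371337 = 7200207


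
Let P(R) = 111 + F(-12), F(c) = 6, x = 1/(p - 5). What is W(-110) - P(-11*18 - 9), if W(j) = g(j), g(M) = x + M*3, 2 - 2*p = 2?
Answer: -2236/5 ≈ -447.20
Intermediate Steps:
p = 0 (p = 1 - ½*2 = 1 - 1 = 0)
x = -⅕ (x = 1/(0 - 5) = 1/(-5) = -⅕ ≈ -0.20000)
g(M) = -⅕ + 3*M (g(M) = -⅕ + M*3 = -⅕ + 3*M)
W(j) = -⅕ + 3*j
P(R) = 117 (P(R) = 111 + 6 = 117)
W(-110) - P(-11*18 - 9) = (-⅕ + 3*(-110)) - 1*117 = (-⅕ - 330) - 117 = -1651/5 - 117 = -2236/5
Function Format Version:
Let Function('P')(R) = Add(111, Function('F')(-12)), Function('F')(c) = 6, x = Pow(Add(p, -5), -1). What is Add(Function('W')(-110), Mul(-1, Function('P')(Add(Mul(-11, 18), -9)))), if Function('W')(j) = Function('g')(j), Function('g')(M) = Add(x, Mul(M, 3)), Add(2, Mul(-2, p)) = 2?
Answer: Rational(-2236, 5) ≈ -447.20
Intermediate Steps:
p = 0 (p = Add(1, Mul(Rational(-1, 2), 2)) = Add(1, -1) = 0)
x = Rational(-1, 5) (x = Pow(Add(0, -5), -1) = Pow(-5, -1) = Rational(-1, 5) ≈ -0.20000)
Function('g')(M) = Add(Rational(-1, 5), Mul(3, M)) (Function('g')(M) = Add(Rational(-1, 5), Mul(M, 3)) = Add(Rational(-1, 5), Mul(3, M)))
Function('W')(j) = Add(Rational(-1, 5), Mul(3, j))
Function('P')(R) = 117 (Function('P')(R) = Add(111, 6) = 117)
Add(Function('W')(-110), Mul(-1, Function('P')(Add(Mul(-11, 18), -9)))) = Add(Add(Rational(-1, 5), Mul(3, -110)), Mul(-1, 117)) = Add(Add(Rational(-1, 5), -330), -117) = Add(Rational(-1651, 5), -117) = Rational(-2236, 5)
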